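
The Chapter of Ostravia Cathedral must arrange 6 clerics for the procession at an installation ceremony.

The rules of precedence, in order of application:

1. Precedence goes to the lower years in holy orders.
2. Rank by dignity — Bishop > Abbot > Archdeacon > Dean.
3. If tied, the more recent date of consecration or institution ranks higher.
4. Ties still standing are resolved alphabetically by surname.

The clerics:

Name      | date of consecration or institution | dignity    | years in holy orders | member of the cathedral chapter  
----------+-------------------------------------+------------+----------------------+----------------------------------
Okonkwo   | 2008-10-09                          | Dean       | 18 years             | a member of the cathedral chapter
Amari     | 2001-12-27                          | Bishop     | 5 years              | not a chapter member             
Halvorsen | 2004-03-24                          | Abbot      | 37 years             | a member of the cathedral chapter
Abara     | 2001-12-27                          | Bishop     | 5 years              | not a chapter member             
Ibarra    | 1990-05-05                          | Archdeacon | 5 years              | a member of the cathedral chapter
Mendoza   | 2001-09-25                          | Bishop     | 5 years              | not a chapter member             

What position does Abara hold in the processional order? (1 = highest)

1

By years in holy orders (lower first): Abara, Amari, Mendoza and Ibarra (each 5 years); then Okonkwo (18 years); then Halvorsen (37 years).
Among Abara, Amari, Mendoza and Ibarra, by dignity: Abara, Amari and Mendoza (Bishop) before Ibarra (Archdeacon).
Among Abara, Amari and Mendoza, by date of consecration or institution (later first): Abara and Amari (2001-12-27) before Mendoza (2001-09-25).
Among Abara and Amari, alphabetically by surname: Abara before Amari.
Order: Abara, Amari, Mendoza, Ibarra, Okonkwo, Halvorsen. So position 1.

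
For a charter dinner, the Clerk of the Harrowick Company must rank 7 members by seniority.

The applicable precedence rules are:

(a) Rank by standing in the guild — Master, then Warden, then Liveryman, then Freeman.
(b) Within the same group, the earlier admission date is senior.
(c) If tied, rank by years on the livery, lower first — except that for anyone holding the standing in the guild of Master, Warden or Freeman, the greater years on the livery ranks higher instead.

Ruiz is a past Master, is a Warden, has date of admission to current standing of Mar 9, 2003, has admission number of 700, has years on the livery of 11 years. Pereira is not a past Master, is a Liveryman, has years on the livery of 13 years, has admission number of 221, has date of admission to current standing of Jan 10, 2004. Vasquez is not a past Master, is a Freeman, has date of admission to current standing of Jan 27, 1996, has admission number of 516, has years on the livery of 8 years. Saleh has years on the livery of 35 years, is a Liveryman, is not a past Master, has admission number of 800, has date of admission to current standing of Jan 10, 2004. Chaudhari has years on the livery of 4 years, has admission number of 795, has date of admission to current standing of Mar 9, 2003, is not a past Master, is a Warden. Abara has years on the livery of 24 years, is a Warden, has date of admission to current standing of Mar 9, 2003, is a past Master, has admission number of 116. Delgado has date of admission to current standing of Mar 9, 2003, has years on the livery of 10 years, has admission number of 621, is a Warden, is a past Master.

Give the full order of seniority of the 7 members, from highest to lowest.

Abara, Ruiz, Delgado, Chaudhari, Pereira, Saleh, Vasquez

By standing in the guild: Abara, Ruiz, Delgado and Chaudhari (Warden); then Pereira and Saleh (Liveryman); then Vasquez (Freeman).
Abara, Ruiz, Delgado and Chaudhari all have date of admission to current standing Mar 9, 2003, so the next rule applies.
Among Abara, Ruiz, Delgado and Chaudhari, by years on the livery (higher first) (reversed rule for this group): Abara (24 years) before Ruiz (11 years) before Delgado (10 years) before Chaudhari (4 years).
Pereira and Saleh both have date of admission to current standing Jan 10, 2004, so the next rule applies.
Among Pereira and Saleh, by years on the livery (lower first): Pereira (13 years) before Saleh (35 years).
Full order: Abara, Ruiz, Delgado, Chaudhari, Pereira, Saleh, Vasquez.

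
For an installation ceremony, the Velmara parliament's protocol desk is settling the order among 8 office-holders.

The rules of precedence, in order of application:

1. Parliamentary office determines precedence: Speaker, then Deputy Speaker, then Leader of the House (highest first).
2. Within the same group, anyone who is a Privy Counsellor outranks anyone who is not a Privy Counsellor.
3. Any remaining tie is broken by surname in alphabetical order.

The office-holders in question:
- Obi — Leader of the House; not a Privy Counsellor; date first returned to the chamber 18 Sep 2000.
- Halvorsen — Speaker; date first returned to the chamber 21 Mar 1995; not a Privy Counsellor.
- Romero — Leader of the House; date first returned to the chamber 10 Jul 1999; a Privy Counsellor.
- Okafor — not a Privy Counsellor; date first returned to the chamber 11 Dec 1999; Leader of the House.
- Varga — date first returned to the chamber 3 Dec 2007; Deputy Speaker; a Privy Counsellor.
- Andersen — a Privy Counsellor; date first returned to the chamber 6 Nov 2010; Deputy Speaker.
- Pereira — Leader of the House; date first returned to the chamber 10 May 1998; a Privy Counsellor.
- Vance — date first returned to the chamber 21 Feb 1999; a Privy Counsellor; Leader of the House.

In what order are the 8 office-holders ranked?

Halvorsen, Andersen, Varga, Pereira, Romero, Vance, Obi, Okafor

By parliamentary office: Halvorsen (Speaker); then Andersen and Varga (Deputy Speaker); then Pereira, Romero, Vance, Obi and Okafor (Leader of the House).
Andersen and Varga are each a Privy Counsellor, so the next rule applies.
Among Andersen and Varga, alphabetically by surname: Andersen before Varga.
Among Pereira, Romero, Vance, Obi and Okafor, a Privy Counsellor before not a Privy Counsellor: Pereira, Romero and Vance (a Privy Counsellor) before Obi and Okafor (not a Privy Counsellor).
Among Pereira, Romero and Vance, alphabetically by surname: Pereira before Romero before Vance.
Among Obi and Okafor, alphabetically by surname: Obi before Okafor.
Full order: Halvorsen, Andersen, Varga, Pereira, Romero, Vance, Obi, Okafor.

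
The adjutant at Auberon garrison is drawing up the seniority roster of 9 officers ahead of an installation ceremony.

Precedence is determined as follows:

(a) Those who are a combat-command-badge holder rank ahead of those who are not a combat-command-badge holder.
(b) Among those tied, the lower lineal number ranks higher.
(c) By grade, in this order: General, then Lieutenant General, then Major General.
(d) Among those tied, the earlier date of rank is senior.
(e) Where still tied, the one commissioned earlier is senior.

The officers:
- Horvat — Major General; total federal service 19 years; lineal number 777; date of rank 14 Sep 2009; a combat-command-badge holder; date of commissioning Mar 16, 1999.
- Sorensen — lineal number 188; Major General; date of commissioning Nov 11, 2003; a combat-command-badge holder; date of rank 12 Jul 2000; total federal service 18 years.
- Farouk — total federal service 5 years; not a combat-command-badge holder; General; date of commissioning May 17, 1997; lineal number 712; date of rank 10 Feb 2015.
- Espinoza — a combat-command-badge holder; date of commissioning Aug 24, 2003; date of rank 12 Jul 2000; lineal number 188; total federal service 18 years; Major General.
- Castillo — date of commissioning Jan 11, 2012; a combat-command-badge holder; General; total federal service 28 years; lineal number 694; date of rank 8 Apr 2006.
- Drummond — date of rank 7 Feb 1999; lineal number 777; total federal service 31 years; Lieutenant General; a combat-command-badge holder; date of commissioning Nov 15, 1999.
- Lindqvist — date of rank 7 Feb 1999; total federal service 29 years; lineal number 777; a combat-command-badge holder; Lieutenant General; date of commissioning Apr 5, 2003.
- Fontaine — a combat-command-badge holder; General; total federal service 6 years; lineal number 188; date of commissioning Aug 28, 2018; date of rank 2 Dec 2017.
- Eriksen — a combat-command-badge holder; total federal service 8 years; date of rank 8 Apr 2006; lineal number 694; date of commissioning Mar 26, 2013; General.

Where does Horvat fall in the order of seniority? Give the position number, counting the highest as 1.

8

By the first rule: Fontaine, Espinoza, Sorensen, Castillo, Eriksen, Drummond, Lindqvist and Horvat (each a combat-command-badge holder); then Farouk (not a combat-command-badge holder).
Among Fontaine, Espinoza, Sorensen, Castillo, Eriksen, Drummond, Lindqvist and Horvat, by lineal number (lower first): Fontaine, Espinoza and Sorensen (188) before Castillo and Eriksen (694) before Drummond, Lindqvist and Horvat (777).
Among Fontaine, Espinoza and Sorensen, by grade: Fontaine (General) before Espinoza and Sorensen (Major General).
Espinoza and Sorensen both have date of rank 12 Jul 2000, so the next rule applies.
Among Espinoza and Sorensen, by date of commissioning (earlier first): Espinoza (Aug 24, 2003) before Sorensen (Nov 11, 2003).
Castillo and Eriksen are each General, so the next rule applies.
Castillo and Eriksen both have date of rank 8 Apr 2006, so the next rule applies.
Among Castillo and Eriksen, by date of commissioning (earlier first): Castillo (Jan 11, 2012) before Eriksen (Mar 26, 2013).
Among Drummond, Lindqvist and Horvat, by grade: Drummond and Lindqvist (Lieutenant General) before Horvat (Major General).
Drummond and Lindqvist both have date of rank 7 Feb 1999, so the next rule applies.
Among Drummond and Lindqvist, by date of commissioning (earlier first): Drummond (Nov 15, 1999) before Lindqvist (Apr 5, 2003).
Order: Fontaine, Espinoza, Sorensen, Castillo, Eriksen, Drummond, Lindqvist, Horvat, Farouk. So position 8.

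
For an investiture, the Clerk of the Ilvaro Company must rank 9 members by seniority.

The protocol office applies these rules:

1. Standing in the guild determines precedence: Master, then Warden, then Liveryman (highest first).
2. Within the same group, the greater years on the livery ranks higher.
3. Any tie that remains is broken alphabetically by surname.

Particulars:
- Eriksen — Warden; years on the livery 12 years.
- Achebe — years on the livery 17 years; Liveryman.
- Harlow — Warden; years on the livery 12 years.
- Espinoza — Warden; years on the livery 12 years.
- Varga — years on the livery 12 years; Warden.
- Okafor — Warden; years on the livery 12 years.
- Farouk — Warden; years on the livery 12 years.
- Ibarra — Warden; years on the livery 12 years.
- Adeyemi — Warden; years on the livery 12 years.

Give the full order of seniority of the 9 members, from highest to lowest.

By standing in the guild: Adeyemi, Eriksen, Espinoza, Farouk, Harlow, Ibarra, Okafor and Varga (Warden); then Achebe (Liveryman).
Adeyemi, Eriksen, Espinoza, Farouk, Harlow, Ibarra, Okafor and Varga all have years on the livery 12 years, so the next rule applies.
Among Adeyemi, Eriksen, Espinoza, Farouk, Harlow, Ibarra, Okafor and Varga, alphabetically by surname: Adeyemi before Eriksen before Espinoza before Farouk before Harlow before Ibarra before Okafor before Varga.
Full order: Adeyemi, Eriksen, Espinoza, Farouk, Harlow, Ibarra, Okafor, Varga, Achebe.

Adeyemi, Eriksen, Espinoza, Farouk, Harlow, Ibarra, Okafor, Varga, Achebe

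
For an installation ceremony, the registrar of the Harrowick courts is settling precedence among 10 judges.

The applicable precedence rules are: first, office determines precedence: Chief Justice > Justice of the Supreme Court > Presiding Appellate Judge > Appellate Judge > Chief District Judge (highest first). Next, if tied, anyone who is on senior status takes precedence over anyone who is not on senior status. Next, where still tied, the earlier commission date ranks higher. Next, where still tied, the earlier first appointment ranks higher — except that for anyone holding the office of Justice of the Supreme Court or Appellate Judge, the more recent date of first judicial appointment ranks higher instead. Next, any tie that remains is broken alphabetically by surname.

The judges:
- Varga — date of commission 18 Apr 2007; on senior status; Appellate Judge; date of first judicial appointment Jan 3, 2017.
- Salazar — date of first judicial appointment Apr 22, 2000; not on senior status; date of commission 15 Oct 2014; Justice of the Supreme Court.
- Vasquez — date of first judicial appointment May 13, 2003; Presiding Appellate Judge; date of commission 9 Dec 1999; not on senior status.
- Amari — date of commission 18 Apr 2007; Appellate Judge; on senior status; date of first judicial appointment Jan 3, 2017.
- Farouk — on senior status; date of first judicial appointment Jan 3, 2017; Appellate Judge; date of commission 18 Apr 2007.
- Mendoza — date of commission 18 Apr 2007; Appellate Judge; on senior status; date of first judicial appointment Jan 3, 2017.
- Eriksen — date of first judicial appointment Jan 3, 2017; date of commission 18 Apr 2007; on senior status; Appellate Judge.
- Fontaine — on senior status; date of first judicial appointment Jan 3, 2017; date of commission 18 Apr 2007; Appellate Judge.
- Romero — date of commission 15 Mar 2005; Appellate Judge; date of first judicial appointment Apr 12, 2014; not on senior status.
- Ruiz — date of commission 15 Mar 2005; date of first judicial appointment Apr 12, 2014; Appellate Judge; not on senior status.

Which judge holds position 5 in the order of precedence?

Farouk

By office: Salazar (Justice of the Supreme Court); then Vasquez (Presiding Appellate Judge); then Amari, Eriksen, Farouk, Fontaine, Mendoza, Varga, Romero and Ruiz (Appellate Judge).
Among Amari, Eriksen, Farouk, Fontaine, Mendoza, Varga, Romero and Ruiz, on senior status before not on senior status: Amari, Eriksen, Farouk, Fontaine, Mendoza and Varga (on senior status) before Romero and Ruiz (not on senior status).
Amari, Eriksen, Farouk, Fontaine, Mendoza and Varga all have date of commission 18 Apr 2007, so the next rule applies.
Amari, Eriksen, Farouk, Fontaine, Mendoza and Varga all have date of first judicial appointment Jan 3, 2017, so the next rule applies.
Among Amari, Eriksen, Farouk, Fontaine, Mendoza and Varga, alphabetically by surname: Amari before Eriksen before Farouk before Fontaine before Mendoza before Varga.
Romero and Ruiz both have date of commission 15 Mar 2005, so the next rule applies.
Romero and Ruiz both have date of first judicial appointment Apr 12, 2014, so the next rule applies.
Among Romero and Ruiz, alphabetically by surname: Romero before Ruiz.
Order: Salazar, Vasquez, Amari, Eriksen, Farouk, Fontaine, Mendoza, Varga, Romero, Ruiz.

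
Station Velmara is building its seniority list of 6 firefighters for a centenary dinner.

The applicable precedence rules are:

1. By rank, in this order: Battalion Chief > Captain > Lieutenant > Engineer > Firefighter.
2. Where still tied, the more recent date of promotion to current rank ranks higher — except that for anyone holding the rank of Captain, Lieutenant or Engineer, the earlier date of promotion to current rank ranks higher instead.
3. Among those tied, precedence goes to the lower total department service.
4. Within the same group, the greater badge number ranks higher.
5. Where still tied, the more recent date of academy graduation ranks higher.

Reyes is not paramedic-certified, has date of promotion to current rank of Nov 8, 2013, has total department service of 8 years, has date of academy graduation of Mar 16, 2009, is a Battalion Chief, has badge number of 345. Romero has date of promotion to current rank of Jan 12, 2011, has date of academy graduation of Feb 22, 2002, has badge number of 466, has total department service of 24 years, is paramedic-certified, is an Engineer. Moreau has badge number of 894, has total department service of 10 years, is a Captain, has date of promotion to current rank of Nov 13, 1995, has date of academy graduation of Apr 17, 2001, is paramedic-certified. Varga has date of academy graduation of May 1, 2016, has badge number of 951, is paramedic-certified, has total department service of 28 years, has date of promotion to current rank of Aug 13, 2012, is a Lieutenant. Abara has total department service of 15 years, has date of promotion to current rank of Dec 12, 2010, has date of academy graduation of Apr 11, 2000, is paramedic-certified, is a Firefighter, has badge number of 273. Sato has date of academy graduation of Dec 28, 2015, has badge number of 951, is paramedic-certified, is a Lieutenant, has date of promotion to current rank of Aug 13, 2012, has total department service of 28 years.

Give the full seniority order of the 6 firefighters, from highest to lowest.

By rank: Reyes (Battalion Chief); then Moreau (Captain); then Varga and Sato (Lieutenant); then Romero (Engineer); then Abara (Firefighter).
Varga and Sato both have date of promotion to current rank Aug 13, 2012, so the next rule applies.
Varga and Sato both have total department service 28 years, so the next rule applies.
Varga and Sato both have badge number 951, so the next rule applies.
Among Varga and Sato, by date of academy graduation (later first): Varga (May 1, 2016) before Sato (Dec 28, 2015).
Full order: Reyes, Moreau, Varga, Sato, Romero, Abara.

Reyes, Moreau, Varga, Sato, Romero, Abara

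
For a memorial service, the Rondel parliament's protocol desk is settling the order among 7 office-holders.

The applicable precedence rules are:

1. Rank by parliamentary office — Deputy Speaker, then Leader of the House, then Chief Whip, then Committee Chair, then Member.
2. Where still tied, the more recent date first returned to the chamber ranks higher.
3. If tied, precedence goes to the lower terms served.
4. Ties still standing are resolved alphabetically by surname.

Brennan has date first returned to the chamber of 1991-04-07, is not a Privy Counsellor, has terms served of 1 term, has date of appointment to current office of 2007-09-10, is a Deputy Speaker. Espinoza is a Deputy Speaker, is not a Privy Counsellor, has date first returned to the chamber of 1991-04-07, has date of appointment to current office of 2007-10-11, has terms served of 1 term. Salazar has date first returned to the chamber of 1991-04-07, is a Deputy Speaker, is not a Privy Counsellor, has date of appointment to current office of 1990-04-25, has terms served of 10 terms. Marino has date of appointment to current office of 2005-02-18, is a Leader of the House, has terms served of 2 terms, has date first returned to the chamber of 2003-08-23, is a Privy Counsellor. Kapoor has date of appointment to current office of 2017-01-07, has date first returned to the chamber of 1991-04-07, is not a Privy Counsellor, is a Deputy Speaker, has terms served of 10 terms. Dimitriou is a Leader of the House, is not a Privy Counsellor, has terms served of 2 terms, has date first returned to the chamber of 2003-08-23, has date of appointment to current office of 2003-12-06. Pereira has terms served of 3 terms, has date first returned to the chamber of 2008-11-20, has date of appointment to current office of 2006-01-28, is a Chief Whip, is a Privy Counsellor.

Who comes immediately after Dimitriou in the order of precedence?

Marino

By parliamentary office: Brennan, Espinoza, Kapoor and Salazar (Deputy Speaker); then Dimitriou and Marino (Leader of the House); then Pereira (Chief Whip).
Brennan, Espinoza, Kapoor and Salazar all have date first returned to the chamber 1991-04-07, so the next rule applies.
Among Brennan, Espinoza, Kapoor and Salazar, by terms served (lower first): Brennan and Espinoza (1 term) before Kapoor and Salazar (10 terms).
Among Brennan and Espinoza, alphabetically by surname: Brennan before Espinoza.
Among Kapoor and Salazar, alphabetically by surname: Kapoor before Salazar.
Dimitriou and Marino both have date first returned to the chamber 2003-08-23, so the next rule applies.
Dimitriou and Marino both have terms served 2 terms, so the next rule applies.
Among Dimitriou and Marino, alphabetically by surname: Dimitriou before Marino.
Order: Brennan, Espinoza, Kapoor, Salazar, Dimitriou, Marino, Pereira.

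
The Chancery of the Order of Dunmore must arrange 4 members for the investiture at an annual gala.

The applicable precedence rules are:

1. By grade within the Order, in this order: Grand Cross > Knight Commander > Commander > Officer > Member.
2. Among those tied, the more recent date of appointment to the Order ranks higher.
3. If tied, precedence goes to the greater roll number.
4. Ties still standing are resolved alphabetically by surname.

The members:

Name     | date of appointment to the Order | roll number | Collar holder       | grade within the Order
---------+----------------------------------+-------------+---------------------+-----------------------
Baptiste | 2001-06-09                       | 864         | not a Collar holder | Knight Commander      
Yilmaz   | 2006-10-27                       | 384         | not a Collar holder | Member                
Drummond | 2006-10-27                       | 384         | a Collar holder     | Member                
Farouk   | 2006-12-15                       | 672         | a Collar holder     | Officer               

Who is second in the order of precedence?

Farouk

By grade within the Order: Baptiste (Knight Commander); then Farouk (Officer); then Drummond and Yilmaz (Member).
Drummond and Yilmaz both have date of appointment to the Order 2006-10-27, so the next rule applies.
Drummond and Yilmaz both have roll number 384, so the next rule applies.
Among Drummond and Yilmaz, alphabetically by surname: Drummond before Yilmaz.
Order: Baptiste, Farouk, Drummond, Yilmaz.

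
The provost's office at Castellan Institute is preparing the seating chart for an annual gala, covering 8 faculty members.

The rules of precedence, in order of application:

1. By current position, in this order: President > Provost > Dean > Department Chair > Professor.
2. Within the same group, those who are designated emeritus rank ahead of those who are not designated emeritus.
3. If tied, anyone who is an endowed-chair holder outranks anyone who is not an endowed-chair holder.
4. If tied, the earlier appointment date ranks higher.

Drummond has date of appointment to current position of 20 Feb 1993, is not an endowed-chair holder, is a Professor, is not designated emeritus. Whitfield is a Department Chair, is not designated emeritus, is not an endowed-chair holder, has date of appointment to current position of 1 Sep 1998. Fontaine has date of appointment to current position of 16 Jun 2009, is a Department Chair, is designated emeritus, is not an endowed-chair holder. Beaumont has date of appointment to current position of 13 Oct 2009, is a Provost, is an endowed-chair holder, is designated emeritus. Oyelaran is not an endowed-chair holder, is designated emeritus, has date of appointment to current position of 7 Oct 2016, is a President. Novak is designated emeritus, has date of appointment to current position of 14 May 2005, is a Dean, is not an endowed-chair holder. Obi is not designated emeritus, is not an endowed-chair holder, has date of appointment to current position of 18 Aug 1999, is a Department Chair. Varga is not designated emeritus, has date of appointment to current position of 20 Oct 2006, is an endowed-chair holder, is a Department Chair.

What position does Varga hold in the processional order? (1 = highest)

By current position: Oyelaran (President); then Beaumont (Provost); then Novak (Dean); then Fontaine, Varga, Whitfield and Obi (Department Chair); then Drummond (Professor).
Among Fontaine, Varga, Whitfield and Obi, designated emeritus before not designated emeritus: Fontaine (designated emeritus) before Varga, Whitfield and Obi (not designated emeritus).
Among Varga, Whitfield and Obi, an endowed-chair holder before not an endowed-chair holder: Varga (an endowed-chair holder) before Whitfield and Obi (not an endowed-chair holder).
Among Whitfield and Obi, by date of appointment to current position (earlier first): Whitfield (1 Sep 1998) before Obi (18 Aug 1999).
Order: Oyelaran, Beaumont, Novak, Fontaine, Varga, Whitfield, Obi, Drummond. So position 5.

5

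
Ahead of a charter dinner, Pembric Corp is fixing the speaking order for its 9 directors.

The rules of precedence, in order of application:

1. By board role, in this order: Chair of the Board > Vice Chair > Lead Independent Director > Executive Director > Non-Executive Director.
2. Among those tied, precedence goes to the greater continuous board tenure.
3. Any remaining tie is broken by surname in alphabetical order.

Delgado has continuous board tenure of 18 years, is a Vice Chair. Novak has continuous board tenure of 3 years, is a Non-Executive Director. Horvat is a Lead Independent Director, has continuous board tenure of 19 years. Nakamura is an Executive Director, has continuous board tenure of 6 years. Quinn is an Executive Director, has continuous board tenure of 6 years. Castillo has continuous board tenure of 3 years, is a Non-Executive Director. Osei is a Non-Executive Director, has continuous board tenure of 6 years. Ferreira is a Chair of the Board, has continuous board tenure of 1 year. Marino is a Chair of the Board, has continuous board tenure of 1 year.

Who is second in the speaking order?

By board role: Ferreira and Marino (Chair of the Board); then Delgado (Vice Chair); then Horvat (Lead Independent Director); then Nakamura and Quinn (Executive Director); then Osei, Castillo and Novak (Non-Executive Director).
Ferreira and Marino both have continuous board tenure 1 year, so the next rule applies.
Among Ferreira and Marino, alphabetically by surname: Ferreira before Marino.
Nakamura and Quinn both have continuous board tenure 6 years, so the next rule applies.
Among Nakamura and Quinn, alphabetically by surname: Nakamura before Quinn.
Among Osei, Castillo and Novak, by continuous board tenure (higher first): Osei (6 years) before Castillo and Novak (3 years).
Among Castillo and Novak, alphabetically by surname: Castillo before Novak.
Order: Ferreira, Marino, Delgado, Horvat, Nakamura, Quinn, Osei, Castillo, Novak.

Marino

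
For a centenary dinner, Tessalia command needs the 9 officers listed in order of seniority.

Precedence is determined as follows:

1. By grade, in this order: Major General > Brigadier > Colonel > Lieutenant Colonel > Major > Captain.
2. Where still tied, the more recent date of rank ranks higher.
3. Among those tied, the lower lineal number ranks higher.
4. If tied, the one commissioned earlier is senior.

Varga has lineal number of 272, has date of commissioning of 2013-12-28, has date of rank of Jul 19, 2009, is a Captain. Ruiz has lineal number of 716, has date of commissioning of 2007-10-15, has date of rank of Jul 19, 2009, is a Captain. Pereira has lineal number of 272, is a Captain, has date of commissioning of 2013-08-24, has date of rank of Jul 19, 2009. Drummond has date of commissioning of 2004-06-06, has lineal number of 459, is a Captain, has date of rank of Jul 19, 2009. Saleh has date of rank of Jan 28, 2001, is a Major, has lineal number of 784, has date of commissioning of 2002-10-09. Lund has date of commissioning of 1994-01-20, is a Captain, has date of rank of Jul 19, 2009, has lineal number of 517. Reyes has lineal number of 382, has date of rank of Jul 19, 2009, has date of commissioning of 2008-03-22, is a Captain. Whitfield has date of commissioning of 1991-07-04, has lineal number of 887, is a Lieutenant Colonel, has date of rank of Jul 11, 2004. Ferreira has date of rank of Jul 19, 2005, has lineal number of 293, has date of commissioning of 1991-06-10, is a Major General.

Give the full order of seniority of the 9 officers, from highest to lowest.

By grade: Ferreira (Major General); then Whitfield (Lieutenant Colonel); then Saleh (Major); then Pereira, Varga, Reyes, Drummond, Lund and Ruiz (Captain).
Pereira, Varga, Reyes, Drummond, Lund and Ruiz all have date of rank Jul 19, 2009, so the next rule applies.
Among Pereira, Varga, Reyes, Drummond, Lund and Ruiz, by lineal number (lower first): Pereira and Varga (272) before Reyes (382) before Drummond (459) before Lund (517) before Ruiz (716).
Among Pereira and Varga, by date of commissioning (earlier first): Pereira (2013-08-24) before Varga (2013-12-28).
Full order: Ferreira, Whitfield, Saleh, Pereira, Varga, Reyes, Drummond, Lund, Ruiz.

Ferreira, Whitfield, Saleh, Pereira, Varga, Reyes, Drummond, Lund, Ruiz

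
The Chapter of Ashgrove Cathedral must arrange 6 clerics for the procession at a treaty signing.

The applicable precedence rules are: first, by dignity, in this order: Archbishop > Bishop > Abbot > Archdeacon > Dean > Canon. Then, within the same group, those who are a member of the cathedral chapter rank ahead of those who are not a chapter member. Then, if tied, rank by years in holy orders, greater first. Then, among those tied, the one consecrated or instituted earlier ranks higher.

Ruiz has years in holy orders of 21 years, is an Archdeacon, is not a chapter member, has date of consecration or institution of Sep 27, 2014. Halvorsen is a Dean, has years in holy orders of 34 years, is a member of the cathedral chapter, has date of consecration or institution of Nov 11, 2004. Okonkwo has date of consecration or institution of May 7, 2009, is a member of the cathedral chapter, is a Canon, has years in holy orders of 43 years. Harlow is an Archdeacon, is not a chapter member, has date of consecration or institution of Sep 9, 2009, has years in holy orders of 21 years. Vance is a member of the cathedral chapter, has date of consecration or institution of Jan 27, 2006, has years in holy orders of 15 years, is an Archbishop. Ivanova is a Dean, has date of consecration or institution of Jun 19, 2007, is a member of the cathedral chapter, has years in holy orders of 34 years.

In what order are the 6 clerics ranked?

Vance, Harlow, Ruiz, Halvorsen, Ivanova, Okonkwo

By dignity: Vance (Archbishop); then Harlow and Ruiz (Archdeacon); then Halvorsen and Ivanova (Dean); then Okonkwo (Canon).
Harlow and Ruiz are each not a chapter member, so the next rule applies.
Harlow and Ruiz both have years in holy orders 21 years, so the next rule applies.
Among Harlow and Ruiz, by date of consecration or institution (earlier first): Harlow (Sep 9, 2009) before Ruiz (Sep 27, 2014).
Halvorsen and Ivanova are each a member of the cathedral chapter, so the next rule applies.
Halvorsen and Ivanova both have years in holy orders 34 years, so the next rule applies.
Among Halvorsen and Ivanova, by date of consecration or institution (earlier first): Halvorsen (Nov 11, 2004) before Ivanova (Jun 19, 2007).
Full order: Vance, Harlow, Ruiz, Halvorsen, Ivanova, Okonkwo.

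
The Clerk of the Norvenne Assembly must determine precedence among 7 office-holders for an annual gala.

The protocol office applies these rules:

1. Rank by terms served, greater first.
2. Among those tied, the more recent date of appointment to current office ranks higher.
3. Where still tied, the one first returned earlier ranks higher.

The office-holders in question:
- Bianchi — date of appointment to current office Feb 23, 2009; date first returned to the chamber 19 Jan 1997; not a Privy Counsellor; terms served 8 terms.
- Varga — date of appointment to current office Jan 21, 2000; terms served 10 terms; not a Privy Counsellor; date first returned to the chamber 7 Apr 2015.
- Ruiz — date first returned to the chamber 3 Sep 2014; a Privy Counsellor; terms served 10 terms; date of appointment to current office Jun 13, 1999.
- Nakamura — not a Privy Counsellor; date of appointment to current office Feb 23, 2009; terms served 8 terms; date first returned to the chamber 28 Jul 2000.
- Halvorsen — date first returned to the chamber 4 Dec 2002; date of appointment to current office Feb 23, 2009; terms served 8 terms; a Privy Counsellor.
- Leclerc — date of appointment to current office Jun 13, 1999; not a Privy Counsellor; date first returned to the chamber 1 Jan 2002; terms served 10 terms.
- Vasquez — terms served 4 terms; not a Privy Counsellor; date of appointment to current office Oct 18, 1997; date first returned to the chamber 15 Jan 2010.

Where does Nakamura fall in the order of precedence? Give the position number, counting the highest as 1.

By terms served (higher first): Varga, Leclerc and Ruiz (each 10 terms); then Bianchi, Nakamura and Halvorsen (each 8 terms); then Vasquez (4 terms).
Among Varga, Leclerc and Ruiz, by date of appointment to current office (later first): Varga (Jan 21, 2000) before Leclerc and Ruiz (Jun 13, 1999).
Among Leclerc and Ruiz, by date first returned to the chamber (earlier first): Leclerc (1 Jan 2002) before Ruiz (3 Sep 2014).
Bianchi, Nakamura and Halvorsen all have date of appointment to current office Feb 23, 2009, so the next rule applies.
Among Bianchi, Nakamura and Halvorsen, by date first returned to the chamber (earlier first): Bianchi (19 Jan 1997) before Nakamura (28 Jul 2000) before Halvorsen (4 Dec 2002).
Order: Varga, Leclerc, Ruiz, Bianchi, Nakamura, Halvorsen, Vasquez. So position 5.

5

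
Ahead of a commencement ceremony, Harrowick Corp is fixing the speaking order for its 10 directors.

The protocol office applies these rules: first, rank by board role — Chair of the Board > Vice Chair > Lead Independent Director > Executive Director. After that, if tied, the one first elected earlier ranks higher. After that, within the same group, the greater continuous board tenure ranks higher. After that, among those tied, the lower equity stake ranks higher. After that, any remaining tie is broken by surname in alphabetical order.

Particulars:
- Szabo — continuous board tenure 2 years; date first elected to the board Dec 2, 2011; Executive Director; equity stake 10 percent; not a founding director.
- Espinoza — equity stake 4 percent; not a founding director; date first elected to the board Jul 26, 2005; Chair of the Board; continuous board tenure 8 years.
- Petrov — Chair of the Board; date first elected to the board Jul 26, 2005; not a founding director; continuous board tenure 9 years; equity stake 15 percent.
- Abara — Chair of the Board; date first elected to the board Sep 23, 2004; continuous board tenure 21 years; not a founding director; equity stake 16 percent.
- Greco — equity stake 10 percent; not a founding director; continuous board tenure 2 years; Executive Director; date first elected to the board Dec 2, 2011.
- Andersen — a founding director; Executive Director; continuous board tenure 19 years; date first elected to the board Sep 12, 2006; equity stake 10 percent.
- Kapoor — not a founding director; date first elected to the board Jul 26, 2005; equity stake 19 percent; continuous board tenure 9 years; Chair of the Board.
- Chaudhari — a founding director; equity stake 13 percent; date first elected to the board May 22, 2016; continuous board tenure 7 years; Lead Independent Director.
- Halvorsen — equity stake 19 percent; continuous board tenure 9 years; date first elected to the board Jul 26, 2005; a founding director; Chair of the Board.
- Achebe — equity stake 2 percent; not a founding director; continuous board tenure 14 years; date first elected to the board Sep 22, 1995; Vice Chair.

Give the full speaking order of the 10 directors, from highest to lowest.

Abara, Petrov, Halvorsen, Kapoor, Espinoza, Achebe, Chaudhari, Andersen, Greco, Szabo

By board role: Abara, Petrov, Halvorsen, Kapoor and Espinoza (Chair of the Board); then Achebe (Vice Chair); then Chaudhari (Lead Independent Director); then Andersen, Greco and Szabo (Executive Director).
Among Abara, Petrov, Halvorsen, Kapoor and Espinoza, by date first elected to the board (earlier first): Abara (Sep 23, 2004) before Petrov, Halvorsen, Kapoor and Espinoza (Jul 26, 2005).
Among Petrov, Halvorsen, Kapoor and Espinoza, by continuous board tenure (higher first): Petrov, Halvorsen and Kapoor (9 years) before Espinoza (8 years).
Among Petrov, Halvorsen and Kapoor, by equity stake (lower first): Petrov (15 percent) before Halvorsen and Kapoor (19 percent).
Among Halvorsen and Kapoor, alphabetically by surname: Halvorsen before Kapoor.
Among Andersen, Greco and Szabo, by date first elected to the board (earlier first): Andersen (Sep 12, 2006) before Greco and Szabo (Dec 2, 2011).
Greco and Szabo both have continuous board tenure 2 years, so the next rule applies.
Greco and Szabo both have equity stake 10 percent, so the next rule applies.
Among Greco and Szabo, alphabetically by surname: Greco before Szabo.
Full order: Abara, Petrov, Halvorsen, Kapoor, Espinoza, Achebe, Chaudhari, Andersen, Greco, Szabo.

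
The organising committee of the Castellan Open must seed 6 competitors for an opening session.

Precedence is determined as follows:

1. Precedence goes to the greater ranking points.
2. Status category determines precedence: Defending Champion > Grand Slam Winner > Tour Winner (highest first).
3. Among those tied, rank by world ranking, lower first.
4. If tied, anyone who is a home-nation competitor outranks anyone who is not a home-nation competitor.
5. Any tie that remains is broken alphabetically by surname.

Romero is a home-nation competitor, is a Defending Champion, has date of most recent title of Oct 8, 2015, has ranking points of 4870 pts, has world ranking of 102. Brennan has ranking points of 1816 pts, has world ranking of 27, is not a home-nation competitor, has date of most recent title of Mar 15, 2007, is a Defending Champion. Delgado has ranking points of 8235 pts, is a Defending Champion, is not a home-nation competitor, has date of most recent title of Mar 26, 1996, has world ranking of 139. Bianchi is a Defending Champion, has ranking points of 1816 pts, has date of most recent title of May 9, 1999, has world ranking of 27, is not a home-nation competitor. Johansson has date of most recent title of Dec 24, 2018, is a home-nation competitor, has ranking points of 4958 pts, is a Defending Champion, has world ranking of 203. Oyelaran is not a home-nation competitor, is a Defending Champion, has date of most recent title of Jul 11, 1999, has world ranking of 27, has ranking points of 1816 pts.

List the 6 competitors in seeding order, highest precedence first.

By ranking points (higher first): Delgado (8235 pts); then Johansson (4958 pts); then Romero (4870 pts); then Bianchi, Brennan and Oyelaran (each 1816 pts).
Bianchi, Brennan and Oyelaran are each Defending Champion, so the next rule applies.
Bianchi, Brennan and Oyelaran all have world ranking 27, so the next rule applies.
Bianchi, Brennan and Oyelaran are each not a home-nation competitor, so the next rule applies.
Among Bianchi, Brennan and Oyelaran, alphabetically by surname: Bianchi before Brennan before Oyelaran.
Full order: Delgado, Johansson, Romero, Bianchi, Brennan, Oyelaran.

Delgado, Johansson, Romero, Bianchi, Brennan, Oyelaran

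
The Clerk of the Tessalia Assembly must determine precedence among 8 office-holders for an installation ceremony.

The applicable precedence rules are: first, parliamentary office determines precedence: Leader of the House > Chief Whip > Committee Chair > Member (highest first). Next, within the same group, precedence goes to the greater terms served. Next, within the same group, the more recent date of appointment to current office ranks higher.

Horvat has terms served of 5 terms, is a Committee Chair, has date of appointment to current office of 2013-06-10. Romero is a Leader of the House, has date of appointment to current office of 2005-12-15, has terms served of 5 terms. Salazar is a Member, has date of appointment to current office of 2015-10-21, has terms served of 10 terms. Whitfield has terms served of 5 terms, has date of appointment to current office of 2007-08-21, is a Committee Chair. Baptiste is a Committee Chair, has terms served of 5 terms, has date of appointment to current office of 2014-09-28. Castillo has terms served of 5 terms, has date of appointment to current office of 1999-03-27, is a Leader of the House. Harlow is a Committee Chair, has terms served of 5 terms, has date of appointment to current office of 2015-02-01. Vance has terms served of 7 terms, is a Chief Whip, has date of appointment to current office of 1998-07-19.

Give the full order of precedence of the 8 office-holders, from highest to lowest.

By parliamentary office: Romero and Castillo (Leader of the House); then Vance (Chief Whip); then Harlow, Baptiste, Horvat and Whitfield (Committee Chair); then Salazar (Member).
Romero and Castillo both have terms served 5 terms, so the next rule applies.
Among Romero and Castillo, by date of appointment to current office (later first): Romero (2005-12-15) before Castillo (1999-03-27).
Harlow, Baptiste, Horvat and Whitfield all have terms served 5 terms, so the next rule applies.
Among Harlow, Baptiste, Horvat and Whitfield, by date of appointment to current office (later first): Harlow (2015-02-01) before Baptiste (2014-09-28) before Horvat (2013-06-10) before Whitfield (2007-08-21).
Full order: Romero, Castillo, Vance, Harlow, Baptiste, Horvat, Whitfield, Salazar.

Romero, Castillo, Vance, Harlow, Baptiste, Horvat, Whitfield, Salazar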